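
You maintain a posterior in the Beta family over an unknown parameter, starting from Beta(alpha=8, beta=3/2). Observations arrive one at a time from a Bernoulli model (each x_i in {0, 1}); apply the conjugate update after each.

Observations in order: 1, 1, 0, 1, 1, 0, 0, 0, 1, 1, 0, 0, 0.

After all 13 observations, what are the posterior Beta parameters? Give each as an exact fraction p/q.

obs 1: x=1 → posterior Beta(9, 3/2)
obs 2: x=1 → posterior Beta(10, 3/2)
obs 3: x=0 → posterior Beta(10, 5/2)
obs 4: x=1 → posterior Beta(11, 5/2)
obs 5: x=1 → posterior Beta(12, 5/2)
obs 6: x=0 → posterior Beta(12, 7/2)
obs 7: x=0 → posterior Beta(12, 9/2)
obs 8: x=0 → posterior Beta(12, 11/2)
obs 9: x=1 → posterior Beta(13, 11/2)
obs 10: x=1 → posterior Beta(14, 11/2)
obs 11: x=0 → posterior Beta(14, 13/2)
obs 12: x=0 → posterior Beta(14, 15/2)
obs 13: x=0 → posterior Beta(14, 17/2)

alpha=14, beta=17/2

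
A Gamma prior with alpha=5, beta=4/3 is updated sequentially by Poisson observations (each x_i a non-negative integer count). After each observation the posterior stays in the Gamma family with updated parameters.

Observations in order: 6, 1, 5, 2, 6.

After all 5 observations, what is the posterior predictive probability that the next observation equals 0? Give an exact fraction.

obs 1: x=6 → posterior Gamma(11, 7/3)
obs 2: x=1 → posterior Gamma(12, 10/3)
obs 3: x=5 → posterior Gamma(17, 13/3)
obs 4: x=2 → posterior Gamma(19, 16/3)
obs 5: x=6 → posterior Gamma(25, 19/3)

93076495688256089536609610280499/3635524038174209847159494312722432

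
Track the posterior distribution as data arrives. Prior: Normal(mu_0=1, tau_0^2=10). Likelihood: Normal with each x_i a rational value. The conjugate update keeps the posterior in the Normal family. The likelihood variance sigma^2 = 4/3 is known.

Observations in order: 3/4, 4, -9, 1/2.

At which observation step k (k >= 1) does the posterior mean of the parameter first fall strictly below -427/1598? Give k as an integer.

obs 1: x=3/4 → posterior Normal(53/68, 20/17)
obs 2: x=4 → posterior Normal(293/128, 5/8)
obs 3: x=-9 → posterior Normal(-247/188, 20/47)
obs 4: x=1/2 → posterior Normal(-7/8, 10/31)

k = 3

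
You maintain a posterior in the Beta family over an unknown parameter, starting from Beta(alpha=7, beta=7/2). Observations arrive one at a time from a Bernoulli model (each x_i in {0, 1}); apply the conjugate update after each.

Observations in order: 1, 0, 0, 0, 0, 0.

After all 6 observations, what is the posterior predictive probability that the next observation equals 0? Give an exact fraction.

17/33

obs 1: x=1 → posterior Beta(8, 7/2)
obs 2: x=0 → posterior Beta(8, 9/2)
obs 3: x=0 → posterior Beta(8, 11/2)
obs 4: x=0 → posterior Beta(8, 13/2)
obs 5: x=0 → posterior Beta(8, 15/2)
obs 6: x=0 → posterior Beta(8, 17/2)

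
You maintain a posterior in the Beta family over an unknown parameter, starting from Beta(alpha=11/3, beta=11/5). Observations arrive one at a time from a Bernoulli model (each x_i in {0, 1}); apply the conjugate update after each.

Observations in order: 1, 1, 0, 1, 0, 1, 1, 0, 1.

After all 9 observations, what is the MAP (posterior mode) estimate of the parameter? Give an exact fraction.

130/193

obs 1: x=1 → posterior Beta(14/3, 11/5)
obs 2: x=1 → posterior Beta(17/3, 11/5)
obs 3: x=0 → posterior Beta(17/3, 16/5)
obs 4: x=1 → posterior Beta(20/3, 16/5)
obs 5: x=0 → posterior Beta(20/3, 21/5)
obs 6: x=1 → posterior Beta(23/3, 21/5)
obs 7: x=1 → posterior Beta(26/3, 21/5)
obs 8: x=0 → posterior Beta(26/3, 26/5)
obs 9: x=1 → posterior Beta(29/3, 26/5)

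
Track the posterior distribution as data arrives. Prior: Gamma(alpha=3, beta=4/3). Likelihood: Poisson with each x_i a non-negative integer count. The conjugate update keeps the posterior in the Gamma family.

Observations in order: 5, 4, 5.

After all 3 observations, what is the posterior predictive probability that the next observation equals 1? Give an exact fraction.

obs 1: x=5 → posterior Gamma(8, 7/3)
obs 2: x=4 → posterior Gamma(12, 10/3)
obs 3: x=5 → posterior Gamma(17, 13/3)

441171211888448234583/4722366482869645213696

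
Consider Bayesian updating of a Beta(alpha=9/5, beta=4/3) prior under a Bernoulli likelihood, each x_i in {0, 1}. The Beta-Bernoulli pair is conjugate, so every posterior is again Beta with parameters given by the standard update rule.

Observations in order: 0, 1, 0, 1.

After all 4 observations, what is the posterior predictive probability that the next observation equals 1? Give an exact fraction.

57/107

obs 1: x=0 → posterior Beta(9/5, 7/3)
obs 2: x=1 → posterior Beta(14/5, 7/3)
obs 3: x=0 → posterior Beta(14/5, 10/3)
obs 4: x=1 → posterior Beta(19/5, 10/3)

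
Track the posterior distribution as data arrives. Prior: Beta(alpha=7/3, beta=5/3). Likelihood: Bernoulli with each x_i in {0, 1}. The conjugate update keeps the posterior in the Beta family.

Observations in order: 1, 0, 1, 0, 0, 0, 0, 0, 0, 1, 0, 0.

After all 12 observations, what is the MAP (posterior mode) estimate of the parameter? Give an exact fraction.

obs 1: x=1 → posterior Beta(10/3, 5/3)
obs 2: x=0 → posterior Beta(10/3, 8/3)
obs 3: x=1 → posterior Beta(13/3, 8/3)
obs 4: x=0 → posterior Beta(13/3, 11/3)
obs 5: x=0 → posterior Beta(13/3, 14/3)
obs 6: x=0 → posterior Beta(13/3, 17/3)
obs 7: x=0 → posterior Beta(13/3, 20/3)
obs 8: x=0 → posterior Beta(13/3, 23/3)
obs 9: x=0 → posterior Beta(13/3, 26/3)
obs 10: x=1 → posterior Beta(16/3, 26/3)
obs 11: x=0 → posterior Beta(16/3, 29/3)
obs 12: x=0 → posterior Beta(16/3, 32/3)

13/42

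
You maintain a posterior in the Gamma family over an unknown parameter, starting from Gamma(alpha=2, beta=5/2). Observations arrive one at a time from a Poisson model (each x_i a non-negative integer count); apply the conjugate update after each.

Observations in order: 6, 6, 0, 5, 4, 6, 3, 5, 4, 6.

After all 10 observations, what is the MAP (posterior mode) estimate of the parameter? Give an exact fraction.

92/25

obs 1: x=6 → posterior Gamma(8, 7/2)
obs 2: x=6 → posterior Gamma(14, 9/2)
obs 3: x=0 → posterior Gamma(14, 11/2)
obs 4: x=5 → posterior Gamma(19, 13/2)
obs 5: x=4 → posterior Gamma(23, 15/2)
obs 6: x=6 → posterior Gamma(29, 17/2)
obs 7: x=3 → posterior Gamma(32, 19/2)
obs 8: x=5 → posterior Gamma(37, 21/2)
obs 9: x=4 → posterior Gamma(41, 23/2)
obs 10: x=6 → posterior Gamma(47, 25/2)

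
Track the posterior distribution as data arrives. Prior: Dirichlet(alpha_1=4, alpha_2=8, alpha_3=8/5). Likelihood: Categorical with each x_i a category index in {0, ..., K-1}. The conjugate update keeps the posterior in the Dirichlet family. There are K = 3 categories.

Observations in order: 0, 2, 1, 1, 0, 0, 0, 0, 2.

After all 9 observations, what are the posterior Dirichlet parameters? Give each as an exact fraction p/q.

obs 1: x=0 → posterior Dirichlet(5, 8, 8/5)
obs 2: x=2 → posterior Dirichlet(5, 8, 13/5)
obs 3: x=1 → posterior Dirichlet(5, 9, 13/5)
obs 4: x=1 → posterior Dirichlet(5, 10, 13/5)
obs 5: x=0 → posterior Dirichlet(6, 10, 13/5)
obs 6: x=0 → posterior Dirichlet(7, 10, 13/5)
obs 7: x=0 → posterior Dirichlet(8, 10, 13/5)
obs 8: x=0 → posterior Dirichlet(9, 10, 13/5)
obs 9: x=2 → posterior Dirichlet(9, 10, 18/5)

alpha_1=9, alpha_2=10, alpha_3=18/5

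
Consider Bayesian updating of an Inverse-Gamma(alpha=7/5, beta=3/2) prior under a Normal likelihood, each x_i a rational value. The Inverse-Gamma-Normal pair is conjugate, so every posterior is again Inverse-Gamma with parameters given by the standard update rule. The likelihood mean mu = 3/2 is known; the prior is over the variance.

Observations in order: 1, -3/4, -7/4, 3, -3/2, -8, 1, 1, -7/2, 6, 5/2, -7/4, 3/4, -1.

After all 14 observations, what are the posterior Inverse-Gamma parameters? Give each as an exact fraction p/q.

obs 1: x=1 → posterior Inverse-Gamma(19/10, 13/8)
obs 2: x=-3/4 → posterior Inverse-Gamma(12/5, 133/32)
obs 3: x=-7/4 → posterior Inverse-Gamma(29/10, 151/16)
obs 4: x=3 → posterior Inverse-Gamma(17/5, 169/16)
obs 5: x=-3/2 → posterior Inverse-Gamma(39/10, 241/16)
obs 6: x=-8 → posterior Inverse-Gamma(22/5, 963/16)
obs 7: x=1 → posterior Inverse-Gamma(49/10, 965/16)
obs 8: x=1 → posterior Inverse-Gamma(27/5, 967/16)
obs 9: x=-7/2 → posterior Inverse-Gamma(59/10, 1167/16)
obs 10: x=6 → posterior Inverse-Gamma(32/5, 1329/16)
obs 11: x=5/2 → posterior Inverse-Gamma(69/10, 1337/16)
obs 12: x=-7/4 → posterior Inverse-Gamma(37/5, 2843/32)
obs 13: x=3/4 → posterior Inverse-Gamma(79/10, 713/8)
obs 14: x=-1 → posterior Inverse-Gamma(42/5, 369/4)

alpha=42/5, beta=369/4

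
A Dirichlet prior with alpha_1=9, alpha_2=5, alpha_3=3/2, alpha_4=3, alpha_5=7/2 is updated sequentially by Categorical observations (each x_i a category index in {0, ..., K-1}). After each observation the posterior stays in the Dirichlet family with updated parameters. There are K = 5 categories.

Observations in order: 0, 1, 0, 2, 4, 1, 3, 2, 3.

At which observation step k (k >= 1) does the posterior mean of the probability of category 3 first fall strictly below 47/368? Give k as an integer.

obs 1: x=0 → posterior Dirichlet(10, 5, 3/2, 3, 7/2)
obs 2: x=1 → posterior Dirichlet(10, 6, 3/2, 3, 7/2)
obs 3: x=0 → posterior Dirichlet(11, 6, 3/2, 3, 7/2)
obs 4: x=2 → posterior Dirichlet(11, 6, 5/2, 3, 7/2)
obs 5: x=4 → posterior Dirichlet(11, 6, 5/2, 3, 9/2)
obs 6: x=1 → posterior Dirichlet(11, 7, 5/2, 3, 9/2)
obs 7: x=3 → posterior Dirichlet(11, 7, 5/2, 4, 9/2)
obs 8: x=2 → posterior Dirichlet(11, 7, 7/2, 4, 9/2)
obs 9: x=3 → posterior Dirichlet(11, 7, 7/2, 5, 9/2)

k = 2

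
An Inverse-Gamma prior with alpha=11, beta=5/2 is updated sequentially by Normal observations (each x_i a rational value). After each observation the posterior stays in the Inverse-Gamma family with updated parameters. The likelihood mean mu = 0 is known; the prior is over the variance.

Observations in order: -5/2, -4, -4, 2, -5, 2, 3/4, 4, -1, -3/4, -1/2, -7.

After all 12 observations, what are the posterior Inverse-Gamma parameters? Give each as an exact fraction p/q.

alpha=17, beta=1149/16

obs 1: x=-5/2 → posterior Inverse-Gamma(23/2, 45/8)
obs 2: x=-4 → posterior Inverse-Gamma(12, 109/8)
obs 3: x=-4 → posterior Inverse-Gamma(25/2, 173/8)
obs 4: x=2 → posterior Inverse-Gamma(13, 189/8)
obs 5: x=-5 → posterior Inverse-Gamma(27/2, 289/8)
obs 6: x=2 → posterior Inverse-Gamma(14, 305/8)
obs 7: x=3/4 → posterior Inverse-Gamma(29/2, 1229/32)
obs 8: x=4 → posterior Inverse-Gamma(15, 1485/32)
obs 9: x=-1 → posterior Inverse-Gamma(31/2, 1501/32)
obs 10: x=-3/4 → posterior Inverse-Gamma(16, 755/16)
obs 11: x=-1/2 → posterior Inverse-Gamma(33/2, 757/16)
obs 12: x=-7 → posterior Inverse-Gamma(17, 1149/16)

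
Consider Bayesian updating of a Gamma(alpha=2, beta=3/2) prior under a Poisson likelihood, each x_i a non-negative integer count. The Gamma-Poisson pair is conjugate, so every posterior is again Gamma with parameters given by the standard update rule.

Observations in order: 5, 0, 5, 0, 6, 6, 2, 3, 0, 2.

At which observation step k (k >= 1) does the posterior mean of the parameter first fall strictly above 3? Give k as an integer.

obs 1: x=5 → posterior Gamma(7, 5/2)
obs 2: x=0 → posterior Gamma(7, 7/2)
obs 3: x=5 → posterior Gamma(12, 9/2)
obs 4: x=0 → posterior Gamma(12, 11/2)
obs 5: x=6 → posterior Gamma(18, 13/2)
obs 6: x=6 → posterior Gamma(24, 15/2)
obs 7: x=2 → posterior Gamma(26, 17/2)
obs 8: x=3 → posterior Gamma(29, 19/2)
obs 9: x=0 → posterior Gamma(29, 21/2)
obs 10: x=2 → posterior Gamma(31, 23/2)

k = 6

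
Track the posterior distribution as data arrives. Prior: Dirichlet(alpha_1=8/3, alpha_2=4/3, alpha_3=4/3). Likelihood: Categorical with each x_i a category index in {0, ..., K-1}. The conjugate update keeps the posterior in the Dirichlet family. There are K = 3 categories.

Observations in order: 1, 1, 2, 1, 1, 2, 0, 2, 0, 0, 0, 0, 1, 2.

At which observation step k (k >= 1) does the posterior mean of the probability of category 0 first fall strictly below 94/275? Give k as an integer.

obs 1: x=1 → posterior Dirichlet(8/3, 7/3, 4/3)
obs 2: x=1 → posterior Dirichlet(8/3, 10/3, 4/3)
obs 3: x=2 → posterior Dirichlet(8/3, 10/3, 7/3)
obs 4: x=1 → posterior Dirichlet(8/3, 13/3, 7/3)
obs 5: x=1 → posterior Dirichlet(8/3, 16/3, 7/3)
obs 6: x=2 → posterior Dirichlet(8/3, 16/3, 10/3)
obs 7: x=0 → posterior Dirichlet(11/3, 16/3, 10/3)
obs 8: x=2 → posterior Dirichlet(11/3, 16/3, 13/3)
obs 9: x=0 → posterior Dirichlet(14/3, 16/3, 13/3)
obs 10: x=0 → posterior Dirichlet(17/3, 16/3, 13/3)
obs 11: x=0 → posterior Dirichlet(20/3, 16/3, 13/3)
obs 12: x=0 → posterior Dirichlet(23/3, 16/3, 13/3)
obs 13: x=1 → posterior Dirichlet(23/3, 19/3, 13/3)
obs 14: x=2 → posterior Dirichlet(23/3, 19/3, 16/3)

k = 3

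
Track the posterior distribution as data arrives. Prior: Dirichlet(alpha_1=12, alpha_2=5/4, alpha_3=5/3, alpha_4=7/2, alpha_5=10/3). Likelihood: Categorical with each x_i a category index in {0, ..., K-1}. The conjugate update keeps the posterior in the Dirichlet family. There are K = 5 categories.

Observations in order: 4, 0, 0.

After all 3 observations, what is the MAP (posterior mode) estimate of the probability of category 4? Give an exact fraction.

40/237

obs 1: x=4 → posterior Dirichlet(12, 5/4, 5/3, 7/2, 13/3)
obs 2: x=0 → posterior Dirichlet(13, 5/4, 5/3, 7/2, 13/3)
obs 3: x=0 → posterior Dirichlet(14, 5/4, 5/3, 7/2, 13/3)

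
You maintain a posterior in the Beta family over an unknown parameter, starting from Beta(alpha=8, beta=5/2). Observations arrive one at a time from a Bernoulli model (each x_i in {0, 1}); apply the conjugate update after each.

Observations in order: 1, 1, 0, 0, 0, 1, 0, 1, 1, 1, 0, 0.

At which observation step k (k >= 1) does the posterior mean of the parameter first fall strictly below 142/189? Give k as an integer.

obs 1: x=1 → posterior Beta(9, 5/2)
obs 2: x=1 → posterior Beta(10, 5/2)
obs 3: x=0 → posterior Beta(10, 7/2)
obs 4: x=0 → posterior Beta(10, 9/2)
obs 5: x=0 → posterior Beta(10, 11/2)
obs 6: x=1 → posterior Beta(11, 11/2)
obs 7: x=0 → posterior Beta(11, 13/2)
obs 8: x=1 → posterior Beta(12, 13/2)
obs 9: x=1 → posterior Beta(13, 13/2)
obs 10: x=1 → posterior Beta(14, 13/2)
obs 11: x=0 → posterior Beta(14, 15/2)
obs 12: x=0 → posterior Beta(14, 17/2)

k = 3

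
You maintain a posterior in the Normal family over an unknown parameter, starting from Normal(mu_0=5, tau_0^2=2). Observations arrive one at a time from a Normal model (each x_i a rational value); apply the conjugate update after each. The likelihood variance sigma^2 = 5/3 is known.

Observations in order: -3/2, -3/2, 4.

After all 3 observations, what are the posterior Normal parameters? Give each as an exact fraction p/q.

mu_0=31/23, tau_0^2=10/23

obs 1: x=-3/2 → posterior Normal(16/11, 10/11)
obs 2: x=-3/2 → posterior Normal(7/17, 10/17)
obs 3: x=4 → posterior Normal(31/23, 10/23)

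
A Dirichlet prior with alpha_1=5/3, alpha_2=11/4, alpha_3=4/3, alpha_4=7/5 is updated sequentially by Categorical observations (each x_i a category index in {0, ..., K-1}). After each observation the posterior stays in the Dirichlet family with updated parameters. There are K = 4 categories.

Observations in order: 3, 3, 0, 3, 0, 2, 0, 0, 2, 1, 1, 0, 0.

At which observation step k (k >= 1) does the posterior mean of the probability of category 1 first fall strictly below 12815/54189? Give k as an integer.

k = 5

obs 1: x=3 → posterior Dirichlet(5/3, 11/4, 4/3, 12/5)
obs 2: x=3 → posterior Dirichlet(5/3, 11/4, 4/3, 17/5)
obs 3: x=0 → posterior Dirichlet(8/3, 11/4, 4/3, 17/5)
obs 4: x=3 → posterior Dirichlet(8/3, 11/4, 4/3, 22/5)
obs 5: x=0 → posterior Dirichlet(11/3, 11/4, 4/3, 22/5)
obs 6: x=2 → posterior Dirichlet(11/3, 11/4, 7/3, 22/5)
obs 7: x=0 → posterior Dirichlet(14/3, 11/4, 7/3, 22/5)
obs 8: x=0 → posterior Dirichlet(17/3, 11/4, 7/3, 22/5)
obs 9: x=2 → posterior Dirichlet(17/3, 11/4, 10/3, 22/5)
obs 10: x=1 → posterior Dirichlet(17/3, 15/4, 10/3, 22/5)
obs 11: x=1 → posterior Dirichlet(17/3, 19/4, 10/3, 22/5)
obs 12: x=0 → posterior Dirichlet(20/3, 19/4, 10/3, 22/5)
obs 13: x=0 → posterior Dirichlet(23/3, 19/4, 10/3, 22/5)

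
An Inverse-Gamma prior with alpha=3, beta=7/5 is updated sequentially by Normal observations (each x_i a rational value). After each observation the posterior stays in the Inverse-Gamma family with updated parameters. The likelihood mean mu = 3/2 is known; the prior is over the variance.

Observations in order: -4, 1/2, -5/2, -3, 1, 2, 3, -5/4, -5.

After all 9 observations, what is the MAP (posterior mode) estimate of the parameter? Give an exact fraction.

obs 1: x=-4 → posterior Inverse-Gamma(7/2, 661/40)
obs 2: x=1/2 → posterior Inverse-Gamma(4, 681/40)
obs 3: x=-5/2 → posterior Inverse-Gamma(9/2, 1001/40)
obs 4: x=-3 → posterior Inverse-Gamma(5, 703/20)
obs 5: x=1 → posterior Inverse-Gamma(11/2, 1411/40)
obs 6: x=2 → posterior Inverse-Gamma(6, 177/5)
obs 7: x=3 → posterior Inverse-Gamma(13/2, 1461/40)
obs 8: x=-5/4 → posterior Inverse-Gamma(7, 6449/160)
obs 9: x=-5 → posterior Inverse-Gamma(15/2, 9829/160)

9829/1360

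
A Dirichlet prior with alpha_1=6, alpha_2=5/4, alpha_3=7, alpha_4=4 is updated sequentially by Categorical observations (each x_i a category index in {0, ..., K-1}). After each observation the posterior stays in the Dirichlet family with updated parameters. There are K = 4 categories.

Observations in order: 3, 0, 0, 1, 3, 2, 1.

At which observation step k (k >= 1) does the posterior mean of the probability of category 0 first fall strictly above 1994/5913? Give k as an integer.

k = 2

obs 1: x=3 → posterior Dirichlet(6, 5/4, 7, 5)
obs 2: x=0 → posterior Dirichlet(7, 5/4, 7, 5)
obs 3: x=0 → posterior Dirichlet(8, 5/4, 7, 5)
obs 4: x=1 → posterior Dirichlet(8, 9/4, 7, 5)
obs 5: x=3 → posterior Dirichlet(8, 9/4, 7, 6)
obs 6: x=2 → posterior Dirichlet(8, 9/4, 8, 6)
obs 7: x=1 → posterior Dirichlet(8, 13/4, 8, 6)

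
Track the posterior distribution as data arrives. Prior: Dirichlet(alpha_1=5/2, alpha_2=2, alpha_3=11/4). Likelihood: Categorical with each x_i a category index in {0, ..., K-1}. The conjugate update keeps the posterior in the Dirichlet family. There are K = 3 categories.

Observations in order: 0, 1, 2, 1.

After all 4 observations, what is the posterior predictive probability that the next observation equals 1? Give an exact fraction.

obs 1: x=0 → posterior Dirichlet(7/2, 2, 11/4)
obs 2: x=1 → posterior Dirichlet(7/2, 3, 11/4)
obs 3: x=2 → posterior Dirichlet(7/2, 3, 15/4)
obs 4: x=1 → posterior Dirichlet(7/2, 4, 15/4)

16/45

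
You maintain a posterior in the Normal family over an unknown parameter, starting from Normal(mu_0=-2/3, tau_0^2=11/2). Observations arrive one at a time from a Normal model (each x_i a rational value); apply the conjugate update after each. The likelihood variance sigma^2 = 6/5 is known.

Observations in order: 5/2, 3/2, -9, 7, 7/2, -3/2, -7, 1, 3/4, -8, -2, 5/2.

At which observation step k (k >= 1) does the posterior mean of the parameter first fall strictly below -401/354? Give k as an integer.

obs 1: x=5/2 → posterior Normal(259/134, 66/67)
obs 2: x=3/2 → posterior Normal(106/61, 33/61)
obs 3: x=-9 → posterior Normal(-283/177, 22/59)
obs 4: x=7 → posterior Normal(51/116, 33/116)
obs 5: x=7/2 → posterior Normal(589/574, 66/287)
obs 6: x=-3/2 → posterior Normal(106/171, 11/57)
obs 7: x=-7 → posterior Normal(-173/397, 66/397)
obs 8: x=1 → posterior Normal(-59/226, 33/226)
obs 9: x=3/4 → posterior Normal(-307/2028, 22/169)
obs 10: x=-8 → posterior Normal(-2067/2248, 33/281)
obs 11: x=-2 → posterior Normal(-2507/2468, 66/617)
obs 12: x=5/2 → posterior Normal(-1957/2688, 11/112)

k = 3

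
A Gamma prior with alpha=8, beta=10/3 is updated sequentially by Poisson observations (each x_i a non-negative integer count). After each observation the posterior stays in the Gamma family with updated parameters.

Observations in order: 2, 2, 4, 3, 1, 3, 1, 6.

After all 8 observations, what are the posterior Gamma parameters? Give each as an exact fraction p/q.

obs 1: x=2 → posterior Gamma(10, 13/3)
obs 2: x=2 → posterior Gamma(12, 16/3)
obs 3: x=4 → posterior Gamma(16, 19/3)
obs 4: x=3 → posterior Gamma(19, 22/3)
obs 5: x=1 → posterior Gamma(20, 25/3)
obs 6: x=3 → posterior Gamma(23, 28/3)
obs 7: x=1 → posterior Gamma(24, 31/3)
obs 8: x=6 → posterior Gamma(30, 34/3)

alpha=30, beta=34/3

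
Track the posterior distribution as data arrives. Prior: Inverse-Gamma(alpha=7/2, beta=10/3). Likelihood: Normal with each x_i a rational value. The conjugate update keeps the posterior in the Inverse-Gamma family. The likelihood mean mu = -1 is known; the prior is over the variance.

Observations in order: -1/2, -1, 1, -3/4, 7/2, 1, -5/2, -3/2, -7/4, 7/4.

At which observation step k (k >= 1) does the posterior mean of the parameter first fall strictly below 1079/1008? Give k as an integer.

obs 1: x=-1/2 → posterior Inverse-Gamma(4, 83/24)
obs 2: x=-1 → posterior Inverse-Gamma(9/2, 83/24)
obs 3: x=1 → posterior Inverse-Gamma(5, 131/24)
obs 4: x=-3/4 → posterior Inverse-Gamma(11/2, 527/96)
obs 5: x=7/2 → posterior Inverse-Gamma(6, 1499/96)
obs 6: x=1 → posterior Inverse-Gamma(13/2, 1691/96)
obs 7: x=-5/2 → posterior Inverse-Gamma(7, 1799/96)
obs 8: x=-3/2 → posterior Inverse-Gamma(15/2, 1811/96)
obs 9: x=-7/4 → posterior Inverse-Gamma(8, 919/48)
obs 10: x=7/4 → posterior Inverse-Gamma(17/2, 2201/96)

k = 2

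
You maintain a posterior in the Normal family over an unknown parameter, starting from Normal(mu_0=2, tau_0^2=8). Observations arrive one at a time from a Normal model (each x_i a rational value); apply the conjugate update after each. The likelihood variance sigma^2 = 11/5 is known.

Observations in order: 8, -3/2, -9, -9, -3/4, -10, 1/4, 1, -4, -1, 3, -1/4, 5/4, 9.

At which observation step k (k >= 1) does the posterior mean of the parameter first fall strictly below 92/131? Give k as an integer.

obs 1: x=8 → posterior Normal(114/17, 88/51)
obs 2: x=-3/2 → posterior Normal(282/91, 88/91)
obs 3: x=-9 → posterior Normal(-78/131, 88/131)
obs 4: x=-9 → posterior Normal(-146/57, 88/171)
obs 5: x=-3/4 → posterior Normal(-468/211, 88/211)
obs 6: x=-10 → posterior Normal(-868/251, 88/251)
obs 7: x=1/4 → posterior Normal(-286/97, 88/291)
obs 8: x=1 → posterior Normal(-818/331, 88/331)
obs 9: x=-4 → posterior Normal(-978/371, 88/371)
obs 10: x=-1 → posterior Normal(-1018/411, 88/411)
obs 11: x=3 → posterior Normal(-898/451, 8/41)
obs 12: x=-1/4 → posterior Normal(-908/491, 88/491)
obs 13: x=5/4 → posterior Normal(-286/177, 88/531)
obs 14: x=9 → posterior Normal(-498/571, 88/571)

k = 3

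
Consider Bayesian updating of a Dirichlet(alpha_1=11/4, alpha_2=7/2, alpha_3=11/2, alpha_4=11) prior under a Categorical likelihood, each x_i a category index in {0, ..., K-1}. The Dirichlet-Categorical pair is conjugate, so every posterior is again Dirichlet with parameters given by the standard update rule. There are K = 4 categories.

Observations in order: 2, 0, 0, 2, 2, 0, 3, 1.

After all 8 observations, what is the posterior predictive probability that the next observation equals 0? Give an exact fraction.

23/123

obs 1: x=2 → posterior Dirichlet(11/4, 7/2, 13/2, 11)
obs 2: x=0 → posterior Dirichlet(15/4, 7/2, 13/2, 11)
obs 3: x=0 → posterior Dirichlet(19/4, 7/2, 13/2, 11)
obs 4: x=2 → posterior Dirichlet(19/4, 7/2, 15/2, 11)
obs 5: x=2 → posterior Dirichlet(19/4, 7/2, 17/2, 11)
obs 6: x=0 → posterior Dirichlet(23/4, 7/2, 17/2, 11)
obs 7: x=3 → posterior Dirichlet(23/4, 7/2, 17/2, 12)
obs 8: x=1 → posterior Dirichlet(23/4, 9/2, 17/2, 12)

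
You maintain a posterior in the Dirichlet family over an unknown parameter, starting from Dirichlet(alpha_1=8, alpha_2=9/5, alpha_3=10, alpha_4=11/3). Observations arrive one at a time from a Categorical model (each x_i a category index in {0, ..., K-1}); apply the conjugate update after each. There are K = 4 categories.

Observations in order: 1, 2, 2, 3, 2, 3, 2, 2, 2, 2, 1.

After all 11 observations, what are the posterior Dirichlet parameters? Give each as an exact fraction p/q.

obs 1: x=1 → posterior Dirichlet(8, 14/5, 10, 11/3)
obs 2: x=2 → posterior Dirichlet(8, 14/5, 11, 11/3)
obs 3: x=2 → posterior Dirichlet(8, 14/5, 12, 11/3)
obs 4: x=3 → posterior Dirichlet(8, 14/5, 12, 14/3)
obs 5: x=2 → posterior Dirichlet(8, 14/5, 13, 14/3)
obs 6: x=3 → posterior Dirichlet(8, 14/5, 13, 17/3)
obs 7: x=2 → posterior Dirichlet(8, 14/5, 14, 17/3)
obs 8: x=2 → posterior Dirichlet(8, 14/5, 15, 17/3)
obs 9: x=2 → posterior Dirichlet(8, 14/5, 16, 17/3)
obs 10: x=2 → posterior Dirichlet(8, 14/5, 17, 17/3)
obs 11: x=1 → posterior Dirichlet(8, 19/5, 17, 17/3)

alpha_1=8, alpha_2=19/5, alpha_3=17, alpha_4=17/3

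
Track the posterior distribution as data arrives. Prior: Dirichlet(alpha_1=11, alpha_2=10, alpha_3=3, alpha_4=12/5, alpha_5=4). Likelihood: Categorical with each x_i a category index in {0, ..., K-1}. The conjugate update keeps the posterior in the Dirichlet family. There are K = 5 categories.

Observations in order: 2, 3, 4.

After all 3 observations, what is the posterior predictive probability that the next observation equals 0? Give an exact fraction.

55/167

obs 1: x=2 → posterior Dirichlet(11, 10, 4, 12/5, 4)
obs 2: x=3 → posterior Dirichlet(11, 10, 4, 17/5, 4)
obs 3: x=4 → posterior Dirichlet(11, 10, 4, 17/5, 5)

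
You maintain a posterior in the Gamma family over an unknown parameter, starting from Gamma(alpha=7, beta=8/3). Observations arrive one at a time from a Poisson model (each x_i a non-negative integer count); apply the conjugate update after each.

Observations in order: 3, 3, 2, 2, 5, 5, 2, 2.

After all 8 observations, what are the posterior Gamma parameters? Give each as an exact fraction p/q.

alpha=31, beta=32/3

obs 1: x=3 → posterior Gamma(10, 11/3)
obs 2: x=3 → posterior Gamma(13, 14/3)
obs 3: x=2 → posterior Gamma(15, 17/3)
obs 4: x=2 → posterior Gamma(17, 20/3)
obs 5: x=5 → posterior Gamma(22, 23/3)
obs 6: x=5 → posterior Gamma(27, 26/3)
obs 7: x=2 → posterior Gamma(29, 29/3)
obs 8: x=2 → posterior Gamma(31, 32/3)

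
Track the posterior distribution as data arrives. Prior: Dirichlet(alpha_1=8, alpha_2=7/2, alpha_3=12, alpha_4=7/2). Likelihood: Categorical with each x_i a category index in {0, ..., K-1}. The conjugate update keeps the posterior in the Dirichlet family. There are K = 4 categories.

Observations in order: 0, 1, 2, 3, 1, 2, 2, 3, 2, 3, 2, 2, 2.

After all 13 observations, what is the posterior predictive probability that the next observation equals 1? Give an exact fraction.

obs 1: x=0 → posterior Dirichlet(9, 7/2, 12, 7/2)
obs 2: x=1 → posterior Dirichlet(9, 9/2, 12, 7/2)
obs 3: x=2 → posterior Dirichlet(9, 9/2, 13, 7/2)
obs 4: x=3 → posterior Dirichlet(9, 9/2, 13, 9/2)
obs 5: x=1 → posterior Dirichlet(9, 11/2, 13, 9/2)
obs 6: x=2 → posterior Dirichlet(9, 11/2, 14, 9/2)
obs 7: x=2 → posterior Dirichlet(9, 11/2, 15, 9/2)
obs 8: x=3 → posterior Dirichlet(9, 11/2, 15, 11/2)
obs 9: x=2 → posterior Dirichlet(9, 11/2, 16, 11/2)
obs 10: x=3 → posterior Dirichlet(9, 11/2, 16, 13/2)
obs 11: x=2 → posterior Dirichlet(9, 11/2, 17, 13/2)
obs 12: x=2 → posterior Dirichlet(9, 11/2, 18, 13/2)
obs 13: x=2 → posterior Dirichlet(9, 11/2, 19, 13/2)

11/80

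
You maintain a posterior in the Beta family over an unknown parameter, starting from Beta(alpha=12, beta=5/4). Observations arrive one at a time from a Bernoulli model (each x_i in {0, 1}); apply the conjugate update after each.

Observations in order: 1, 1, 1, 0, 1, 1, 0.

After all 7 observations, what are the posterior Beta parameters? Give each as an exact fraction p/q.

obs 1: x=1 → posterior Beta(13, 5/4)
obs 2: x=1 → posterior Beta(14, 5/4)
obs 3: x=1 → posterior Beta(15, 5/4)
obs 4: x=0 → posterior Beta(15, 9/4)
obs 5: x=1 → posterior Beta(16, 9/4)
obs 6: x=1 → posterior Beta(17, 9/4)
obs 7: x=0 → posterior Beta(17, 13/4)

alpha=17, beta=13/4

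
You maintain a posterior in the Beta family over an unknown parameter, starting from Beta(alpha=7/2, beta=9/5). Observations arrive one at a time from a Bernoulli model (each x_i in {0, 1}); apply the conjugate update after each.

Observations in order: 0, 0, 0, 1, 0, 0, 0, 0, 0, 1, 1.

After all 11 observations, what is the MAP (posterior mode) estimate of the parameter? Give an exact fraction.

obs 1: x=0 → posterior Beta(7/2, 14/5)
obs 2: x=0 → posterior Beta(7/2, 19/5)
obs 3: x=0 → posterior Beta(7/2, 24/5)
obs 4: x=1 → posterior Beta(9/2, 24/5)
obs 5: x=0 → posterior Beta(9/2, 29/5)
obs 6: x=0 → posterior Beta(9/2, 34/5)
obs 7: x=0 → posterior Beta(9/2, 39/5)
obs 8: x=0 → posterior Beta(9/2, 44/5)
obs 9: x=0 → posterior Beta(9/2, 49/5)
obs 10: x=1 → posterior Beta(11/2, 49/5)
obs 11: x=1 → posterior Beta(13/2, 49/5)

5/13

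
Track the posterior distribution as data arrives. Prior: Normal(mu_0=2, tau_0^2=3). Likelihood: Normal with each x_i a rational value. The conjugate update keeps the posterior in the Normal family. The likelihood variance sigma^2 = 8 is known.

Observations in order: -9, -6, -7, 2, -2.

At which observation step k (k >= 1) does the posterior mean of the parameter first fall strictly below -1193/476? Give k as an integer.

obs 1: x=-9 → posterior Normal(-1, 24/11)
obs 2: x=-6 → posterior Normal(-29/14, 12/7)
obs 3: x=-7 → posterior Normal(-50/17, 24/17)
obs 4: x=2 → posterior Normal(-11/5, 6/5)
obs 5: x=-2 → posterior Normal(-50/23, 24/23)

k = 3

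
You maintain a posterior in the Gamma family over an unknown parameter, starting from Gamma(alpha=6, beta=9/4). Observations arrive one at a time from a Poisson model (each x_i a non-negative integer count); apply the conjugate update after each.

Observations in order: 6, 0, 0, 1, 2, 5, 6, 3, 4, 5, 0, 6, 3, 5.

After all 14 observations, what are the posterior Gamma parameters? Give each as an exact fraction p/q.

obs 1: x=6 → posterior Gamma(12, 13/4)
obs 2: x=0 → posterior Gamma(12, 17/4)
obs 3: x=0 → posterior Gamma(12, 21/4)
obs 4: x=1 → posterior Gamma(13, 25/4)
obs 5: x=2 → posterior Gamma(15, 29/4)
obs 6: x=5 → posterior Gamma(20, 33/4)
obs 7: x=6 → posterior Gamma(26, 37/4)
obs 8: x=3 → posterior Gamma(29, 41/4)
obs 9: x=4 → posterior Gamma(33, 45/4)
obs 10: x=5 → posterior Gamma(38, 49/4)
obs 11: x=0 → posterior Gamma(38, 53/4)
obs 12: x=6 → posterior Gamma(44, 57/4)
obs 13: x=3 → posterior Gamma(47, 61/4)
obs 14: x=5 → posterior Gamma(52, 65/4)

alpha=52, beta=65/4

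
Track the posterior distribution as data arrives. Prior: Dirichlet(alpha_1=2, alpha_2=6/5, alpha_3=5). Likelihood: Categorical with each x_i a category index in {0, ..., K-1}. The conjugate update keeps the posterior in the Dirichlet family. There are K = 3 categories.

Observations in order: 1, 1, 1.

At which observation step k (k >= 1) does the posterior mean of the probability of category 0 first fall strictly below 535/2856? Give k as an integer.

obs 1: x=1 → posterior Dirichlet(2, 11/5, 5)
obs 2: x=1 → posterior Dirichlet(2, 16/5, 5)
obs 3: x=1 → posterior Dirichlet(2, 21/5, 5)

k = 3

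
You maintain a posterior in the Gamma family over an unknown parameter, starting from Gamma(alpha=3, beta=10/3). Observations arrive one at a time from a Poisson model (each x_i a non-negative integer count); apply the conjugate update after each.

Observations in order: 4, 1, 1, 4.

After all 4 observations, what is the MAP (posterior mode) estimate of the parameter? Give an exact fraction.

obs 1: x=4 → posterior Gamma(7, 13/3)
obs 2: x=1 → posterior Gamma(8, 16/3)
obs 3: x=1 → posterior Gamma(9, 19/3)
obs 4: x=4 → posterior Gamma(13, 22/3)

18/11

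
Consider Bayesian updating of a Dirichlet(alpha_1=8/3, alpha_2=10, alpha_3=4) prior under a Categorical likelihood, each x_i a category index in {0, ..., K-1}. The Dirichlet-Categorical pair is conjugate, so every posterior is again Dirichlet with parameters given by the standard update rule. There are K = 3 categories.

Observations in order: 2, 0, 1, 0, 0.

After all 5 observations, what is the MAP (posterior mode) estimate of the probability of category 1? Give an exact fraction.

15/28

obs 1: x=2 → posterior Dirichlet(8/3, 10, 5)
obs 2: x=0 → posterior Dirichlet(11/3, 10, 5)
obs 3: x=1 → posterior Dirichlet(11/3, 11, 5)
obs 4: x=0 → posterior Dirichlet(14/3, 11, 5)
obs 5: x=0 → posterior Dirichlet(17/3, 11, 5)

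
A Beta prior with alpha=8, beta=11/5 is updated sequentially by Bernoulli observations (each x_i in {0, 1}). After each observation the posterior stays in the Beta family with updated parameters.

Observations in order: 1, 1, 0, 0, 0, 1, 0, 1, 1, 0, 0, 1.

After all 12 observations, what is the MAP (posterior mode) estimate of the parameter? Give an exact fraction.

65/101

obs 1: x=1 → posterior Beta(9, 11/5)
obs 2: x=1 → posterior Beta(10, 11/5)
obs 3: x=0 → posterior Beta(10, 16/5)
obs 4: x=0 → posterior Beta(10, 21/5)
obs 5: x=0 → posterior Beta(10, 26/5)
obs 6: x=1 → posterior Beta(11, 26/5)
obs 7: x=0 → posterior Beta(11, 31/5)
obs 8: x=1 → posterior Beta(12, 31/5)
obs 9: x=1 → posterior Beta(13, 31/5)
obs 10: x=0 → posterior Beta(13, 36/5)
obs 11: x=0 → posterior Beta(13, 41/5)
obs 12: x=1 → posterior Beta(14, 41/5)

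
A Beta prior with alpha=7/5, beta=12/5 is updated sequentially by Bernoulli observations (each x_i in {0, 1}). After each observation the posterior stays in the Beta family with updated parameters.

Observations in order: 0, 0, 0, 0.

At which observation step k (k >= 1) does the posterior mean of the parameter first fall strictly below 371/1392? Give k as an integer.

obs 1: x=0 → posterior Beta(7/5, 17/5)
obs 2: x=0 → posterior Beta(7/5, 22/5)
obs 3: x=0 → posterior Beta(7/5, 27/5)
obs 4: x=0 → posterior Beta(7/5, 32/5)

k = 2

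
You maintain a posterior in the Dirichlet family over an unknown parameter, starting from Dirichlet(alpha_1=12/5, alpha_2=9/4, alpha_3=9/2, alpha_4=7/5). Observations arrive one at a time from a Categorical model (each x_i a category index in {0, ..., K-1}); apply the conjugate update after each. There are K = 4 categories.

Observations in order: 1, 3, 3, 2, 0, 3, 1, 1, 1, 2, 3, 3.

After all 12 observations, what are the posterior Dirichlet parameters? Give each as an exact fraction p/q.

obs 1: x=1 → posterior Dirichlet(12/5, 13/4, 9/2, 7/5)
obs 2: x=3 → posterior Dirichlet(12/5, 13/4, 9/2, 12/5)
obs 3: x=3 → posterior Dirichlet(12/5, 13/4, 9/2, 17/5)
obs 4: x=2 → posterior Dirichlet(12/5, 13/4, 11/2, 17/5)
obs 5: x=0 → posterior Dirichlet(17/5, 13/4, 11/2, 17/5)
obs 6: x=3 → posterior Dirichlet(17/5, 13/4, 11/2, 22/5)
obs 7: x=1 → posterior Dirichlet(17/5, 17/4, 11/2, 22/5)
obs 8: x=1 → posterior Dirichlet(17/5, 21/4, 11/2, 22/5)
obs 9: x=1 → posterior Dirichlet(17/5, 25/4, 11/2, 22/5)
obs 10: x=2 → posterior Dirichlet(17/5, 25/4, 13/2, 22/5)
obs 11: x=3 → posterior Dirichlet(17/5, 25/4, 13/2, 27/5)
obs 12: x=3 → posterior Dirichlet(17/5, 25/4, 13/2, 32/5)

alpha_1=17/5, alpha_2=25/4, alpha_3=13/2, alpha_4=32/5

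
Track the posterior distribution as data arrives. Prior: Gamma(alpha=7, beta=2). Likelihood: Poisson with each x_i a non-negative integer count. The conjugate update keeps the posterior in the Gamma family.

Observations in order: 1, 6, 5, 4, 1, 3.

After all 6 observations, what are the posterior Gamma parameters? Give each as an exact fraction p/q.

obs 1: x=1 → posterior Gamma(8, 3)
obs 2: x=6 → posterior Gamma(14, 4)
obs 3: x=5 → posterior Gamma(19, 5)
obs 4: x=4 → posterior Gamma(23, 6)
obs 5: x=1 → posterior Gamma(24, 7)
obs 6: x=3 → posterior Gamma(27, 8)

alpha=27, beta=8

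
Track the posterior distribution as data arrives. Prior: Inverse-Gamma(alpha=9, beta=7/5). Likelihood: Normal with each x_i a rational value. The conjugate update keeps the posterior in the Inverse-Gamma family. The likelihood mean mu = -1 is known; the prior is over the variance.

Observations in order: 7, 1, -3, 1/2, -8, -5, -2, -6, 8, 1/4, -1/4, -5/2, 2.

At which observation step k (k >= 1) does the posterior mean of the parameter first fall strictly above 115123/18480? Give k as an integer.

obs 1: x=7 → posterior Inverse-Gamma(19/2, 167/5)
obs 2: x=1 → posterior Inverse-Gamma(10, 177/5)
obs 3: x=-3 → posterior Inverse-Gamma(21/2, 187/5)
obs 4: x=1/2 → posterior Inverse-Gamma(11, 1541/40)
obs 5: x=-8 → posterior Inverse-Gamma(23/2, 2521/40)
obs 6: x=-5 → posterior Inverse-Gamma(12, 2841/40)
obs 7: x=-2 → posterior Inverse-Gamma(25/2, 2861/40)
obs 8: x=-6 → posterior Inverse-Gamma(13, 3361/40)
obs 9: x=8 → posterior Inverse-Gamma(27/2, 4981/40)
obs 10: x=1/4 → posterior Inverse-Gamma(14, 20049/160)
obs 11: x=-1/4 → posterior Inverse-Gamma(29/2, 10047/80)
obs 12: x=-5/2 → posterior Inverse-Gamma(15, 10137/80)
obs 13: x=2 → posterior Inverse-Gamma(31/2, 10497/80)

k = 6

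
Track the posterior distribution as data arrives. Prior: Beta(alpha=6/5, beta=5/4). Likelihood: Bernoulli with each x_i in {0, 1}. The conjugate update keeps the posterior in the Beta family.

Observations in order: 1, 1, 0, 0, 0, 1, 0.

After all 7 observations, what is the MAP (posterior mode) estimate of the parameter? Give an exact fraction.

obs 1: x=1 → posterior Beta(11/5, 5/4)
obs 2: x=1 → posterior Beta(16/5, 5/4)
obs 3: x=0 → posterior Beta(16/5, 9/4)
obs 4: x=0 → posterior Beta(16/5, 13/4)
obs 5: x=0 → posterior Beta(16/5, 17/4)
obs 6: x=1 → posterior Beta(21/5, 17/4)
obs 7: x=0 → posterior Beta(21/5, 21/4)

64/149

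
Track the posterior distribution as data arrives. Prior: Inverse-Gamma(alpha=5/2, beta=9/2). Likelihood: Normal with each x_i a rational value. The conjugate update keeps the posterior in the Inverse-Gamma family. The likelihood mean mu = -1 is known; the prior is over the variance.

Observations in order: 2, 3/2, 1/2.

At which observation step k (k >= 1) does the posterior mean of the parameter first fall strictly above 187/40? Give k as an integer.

k = 2

obs 1: x=2 → posterior Inverse-Gamma(3, 9)
obs 2: x=3/2 → posterior Inverse-Gamma(7/2, 97/8)
obs 3: x=1/2 → posterior Inverse-Gamma(4, 53/4)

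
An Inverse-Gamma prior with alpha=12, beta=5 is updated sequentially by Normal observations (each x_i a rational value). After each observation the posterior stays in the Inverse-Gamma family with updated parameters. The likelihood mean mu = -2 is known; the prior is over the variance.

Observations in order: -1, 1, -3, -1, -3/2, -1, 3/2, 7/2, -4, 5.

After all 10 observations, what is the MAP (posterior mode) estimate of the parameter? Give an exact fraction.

obs 1: x=-1 → posterior Inverse-Gamma(25/2, 11/2)
obs 2: x=1 → posterior Inverse-Gamma(13, 10)
obs 3: x=-3 → posterior Inverse-Gamma(27/2, 21/2)
obs 4: x=-1 → posterior Inverse-Gamma(14, 11)
obs 5: x=-3/2 → posterior Inverse-Gamma(29/2, 89/8)
obs 6: x=-1 → posterior Inverse-Gamma(15, 93/8)
obs 7: x=3/2 → posterior Inverse-Gamma(31/2, 71/4)
obs 8: x=7/2 → posterior Inverse-Gamma(16, 263/8)
obs 9: x=-4 → posterior Inverse-Gamma(33/2, 279/8)
obs 10: x=5 → posterior Inverse-Gamma(17, 475/8)

475/144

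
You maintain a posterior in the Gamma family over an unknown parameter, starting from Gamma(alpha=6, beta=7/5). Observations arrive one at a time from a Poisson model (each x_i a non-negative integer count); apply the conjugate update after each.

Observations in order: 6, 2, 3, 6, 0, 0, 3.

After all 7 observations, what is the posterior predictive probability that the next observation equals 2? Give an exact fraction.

14051693733899131590786033266780935913314713600/65877941798660252683780571409941608871644628161

obs 1: x=6 → posterior Gamma(12, 12/5)
obs 2: x=2 → posterior Gamma(14, 17/5)
obs 3: x=3 → posterior Gamma(17, 22/5)
obs 4: x=6 → posterior Gamma(23, 27/5)
obs 5: x=0 → posterior Gamma(23, 32/5)
obs 6: x=0 → posterior Gamma(23, 37/5)
obs 7: x=3 → posterior Gamma(26, 42/5)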